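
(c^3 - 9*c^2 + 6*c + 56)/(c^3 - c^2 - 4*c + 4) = (c^2 - 11*c + 28)/(c^2 - 3*c + 2)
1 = 1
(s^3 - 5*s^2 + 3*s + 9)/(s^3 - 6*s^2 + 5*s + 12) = (s - 3)/(s - 4)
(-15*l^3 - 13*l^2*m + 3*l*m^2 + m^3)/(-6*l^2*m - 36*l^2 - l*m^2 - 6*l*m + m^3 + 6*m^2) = (5*l^2 + 6*l*m + m^2)/(2*l*m + 12*l + m^2 + 6*m)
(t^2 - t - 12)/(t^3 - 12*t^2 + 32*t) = (t + 3)/(t*(t - 8))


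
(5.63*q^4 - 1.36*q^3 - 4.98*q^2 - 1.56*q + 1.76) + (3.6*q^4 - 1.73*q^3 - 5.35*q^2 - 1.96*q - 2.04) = 9.23*q^4 - 3.09*q^3 - 10.33*q^2 - 3.52*q - 0.28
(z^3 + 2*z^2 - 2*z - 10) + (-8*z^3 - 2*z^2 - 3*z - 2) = -7*z^3 - 5*z - 12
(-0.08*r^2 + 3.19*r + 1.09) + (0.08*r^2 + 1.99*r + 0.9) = 5.18*r + 1.99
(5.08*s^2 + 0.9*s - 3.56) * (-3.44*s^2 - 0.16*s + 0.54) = -17.4752*s^4 - 3.9088*s^3 + 14.8456*s^2 + 1.0556*s - 1.9224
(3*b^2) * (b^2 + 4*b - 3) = 3*b^4 + 12*b^3 - 9*b^2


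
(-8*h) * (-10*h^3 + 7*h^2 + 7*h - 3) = 80*h^4 - 56*h^3 - 56*h^2 + 24*h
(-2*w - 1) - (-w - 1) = -w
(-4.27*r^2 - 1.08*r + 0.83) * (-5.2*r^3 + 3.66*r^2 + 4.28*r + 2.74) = 22.204*r^5 - 10.0122*r^4 - 26.5444*r^3 - 13.2844*r^2 + 0.5932*r + 2.2742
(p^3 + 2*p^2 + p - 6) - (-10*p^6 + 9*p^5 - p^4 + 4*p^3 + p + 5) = 10*p^6 - 9*p^5 + p^4 - 3*p^3 + 2*p^2 - 11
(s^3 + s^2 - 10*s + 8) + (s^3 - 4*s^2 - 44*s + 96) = 2*s^3 - 3*s^2 - 54*s + 104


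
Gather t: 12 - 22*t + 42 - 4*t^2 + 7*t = -4*t^2 - 15*t + 54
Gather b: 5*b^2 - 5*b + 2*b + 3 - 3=5*b^2 - 3*b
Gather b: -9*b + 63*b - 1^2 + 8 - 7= 54*b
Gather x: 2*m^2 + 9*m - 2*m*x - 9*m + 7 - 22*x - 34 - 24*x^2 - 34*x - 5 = 2*m^2 - 24*x^2 + x*(-2*m - 56) - 32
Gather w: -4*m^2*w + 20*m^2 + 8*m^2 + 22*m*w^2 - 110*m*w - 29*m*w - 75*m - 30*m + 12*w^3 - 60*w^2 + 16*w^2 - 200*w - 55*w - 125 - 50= 28*m^2 - 105*m + 12*w^3 + w^2*(22*m - 44) + w*(-4*m^2 - 139*m - 255) - 175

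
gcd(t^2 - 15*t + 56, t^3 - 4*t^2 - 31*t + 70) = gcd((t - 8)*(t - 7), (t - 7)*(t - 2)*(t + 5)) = t - 7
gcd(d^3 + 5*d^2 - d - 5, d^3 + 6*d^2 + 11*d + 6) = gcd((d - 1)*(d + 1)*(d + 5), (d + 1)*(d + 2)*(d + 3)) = d + 1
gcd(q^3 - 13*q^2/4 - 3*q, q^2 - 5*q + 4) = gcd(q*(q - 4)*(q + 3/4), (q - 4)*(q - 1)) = q - 4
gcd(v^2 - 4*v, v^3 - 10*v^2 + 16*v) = v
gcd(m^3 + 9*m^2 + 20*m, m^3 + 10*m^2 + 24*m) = m^2 + 4*m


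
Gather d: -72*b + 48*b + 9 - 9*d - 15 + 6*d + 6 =-24*b - 3*d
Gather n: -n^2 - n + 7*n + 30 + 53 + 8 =-n^2 + 6*n + 91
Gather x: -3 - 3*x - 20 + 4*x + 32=x + 9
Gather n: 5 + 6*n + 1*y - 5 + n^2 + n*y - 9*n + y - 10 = n^2 + n*(y - 3) + 2*y - 10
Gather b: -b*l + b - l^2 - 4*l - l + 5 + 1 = b*(1 - l) - l^2 - 5*l + 6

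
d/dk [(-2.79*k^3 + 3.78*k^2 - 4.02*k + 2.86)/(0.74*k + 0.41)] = (-4.1292*k^3 - 0.634500000000001*k^2 + 3.0996*k - 3.7646)/(0.5476*k^2 + 0.6068*k + 0.1681)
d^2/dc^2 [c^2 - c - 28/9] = 2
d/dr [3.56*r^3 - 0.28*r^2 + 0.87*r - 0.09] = 10.68*r^2 - 0.56*r + 0.87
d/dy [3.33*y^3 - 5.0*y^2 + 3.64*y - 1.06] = 9.99*y^2 - 10.0*y + 3.64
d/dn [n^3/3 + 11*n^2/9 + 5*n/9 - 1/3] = n^2 + 22*n/9 + 5/9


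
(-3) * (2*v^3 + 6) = -6*v^3 - 18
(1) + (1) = 2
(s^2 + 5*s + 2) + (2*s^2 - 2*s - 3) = 3*s^2 + 3*s - 1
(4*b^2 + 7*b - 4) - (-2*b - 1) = 4*b^2 + 9*b - 3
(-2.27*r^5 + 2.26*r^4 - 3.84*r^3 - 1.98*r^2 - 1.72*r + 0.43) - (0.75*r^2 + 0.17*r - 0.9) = -2.27*r^5 + 2.26*r^4 - 3.84*r^3 - 2.73*r^2 - 1.89*r + 1.33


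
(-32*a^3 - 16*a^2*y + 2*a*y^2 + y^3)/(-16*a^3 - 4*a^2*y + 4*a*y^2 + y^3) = (-4*a + y)/(-2*a + y)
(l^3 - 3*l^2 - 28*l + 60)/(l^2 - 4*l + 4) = (l^2 - l - 30)/(l - 2)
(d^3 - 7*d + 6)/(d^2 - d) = d + 1 - 6/d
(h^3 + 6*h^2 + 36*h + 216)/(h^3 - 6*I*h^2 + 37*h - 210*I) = (h^2 + 6*h*(1 - I) - 36*I)/(h^2 - 12*I*h - 35)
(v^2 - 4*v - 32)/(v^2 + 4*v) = (v - 8)/v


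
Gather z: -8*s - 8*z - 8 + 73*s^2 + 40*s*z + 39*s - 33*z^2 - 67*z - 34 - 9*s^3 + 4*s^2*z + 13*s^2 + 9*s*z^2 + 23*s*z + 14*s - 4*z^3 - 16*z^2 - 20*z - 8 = -9*s^3 + 86*s^2 + 45*s - 4*z^3 + z^2*(9*s - 49) + z*(4*s^2 + 63*s - 95) - 50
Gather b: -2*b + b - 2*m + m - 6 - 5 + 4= -b - m - 7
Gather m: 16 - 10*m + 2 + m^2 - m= m^2 - 11*m + 18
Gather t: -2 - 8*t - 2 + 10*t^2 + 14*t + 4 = 10*t^2 + 6*t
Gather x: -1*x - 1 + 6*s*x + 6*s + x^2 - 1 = 6*s + x^2 + x*(6*s - 1) - 2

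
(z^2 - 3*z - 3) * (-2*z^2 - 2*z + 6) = -2*z^4 + 4*z^3 + 18*z^2 - 12*z - 18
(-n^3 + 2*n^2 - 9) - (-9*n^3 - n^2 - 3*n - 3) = 8*n^3 + 3*n^2 + 3*n - 6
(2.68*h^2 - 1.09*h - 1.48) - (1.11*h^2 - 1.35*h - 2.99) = 1.57*h^2 + 0.26*h + 1.51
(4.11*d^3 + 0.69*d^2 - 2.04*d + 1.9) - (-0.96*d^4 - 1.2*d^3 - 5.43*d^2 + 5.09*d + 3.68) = 0.96*d^4 + 5.31*d^3 + 6.12*d^2 - 7.13*d - 1.78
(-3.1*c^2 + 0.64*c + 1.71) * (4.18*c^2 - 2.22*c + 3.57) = -12.958*c^4 + 9.5572*c^3 - 5.34*c^2 - 1.5114*c + 6.1047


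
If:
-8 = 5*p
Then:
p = -8/5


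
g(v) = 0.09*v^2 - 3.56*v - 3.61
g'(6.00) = -2.48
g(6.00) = -21.73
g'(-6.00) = -4.64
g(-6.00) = 20.99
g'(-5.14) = -4.49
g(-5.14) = 17.07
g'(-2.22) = -3.96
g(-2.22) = 4.74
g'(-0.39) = -3.63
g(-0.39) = -2.21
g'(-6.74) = -4.77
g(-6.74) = 24.47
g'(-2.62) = -4.03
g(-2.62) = 6.33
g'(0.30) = -3.51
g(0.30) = -4.67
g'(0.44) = -3.48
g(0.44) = -5.16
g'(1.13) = -3.36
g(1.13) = -7.52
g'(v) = 0.18*v - 3.56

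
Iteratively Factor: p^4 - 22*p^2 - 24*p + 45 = (p + 3)*(p^3 - 3*p^2 - 13*p + 15) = (p - 5)*(p + 3)*(p^2 + 2*p - 3) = (p - 5)*(p + 3)^2*(p - 1)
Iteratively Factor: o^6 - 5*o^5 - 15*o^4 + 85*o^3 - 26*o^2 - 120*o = (o + 1)*(o^5 - 6*o^4 - 9*o^3 + 94*o^2 - 120*o) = (o - 5)*(o + 1)*(o^4 - o^3 - 14*o^2 + 24*o) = o*(o - 5)*(o + 1)*(o^3 - o^2 - 14*o + 24) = o*(o - 5)*(o - 3)*(o + 1)*(o^2 + 2*o - 8) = o*(o - 5)*(o - 3)*(o - 2)*(o + 1)*(o + 4)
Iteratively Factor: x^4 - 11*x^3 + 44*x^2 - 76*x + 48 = (x - 2)*(x^3 - 9*x^2 + 26*x - 24) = (x - 3)*(x - 2)*(x^2 - 6*x + 8) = (x - 4)*(x - 3)*(x - 2)*(x - 2)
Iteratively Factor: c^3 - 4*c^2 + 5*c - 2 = (c - 2)*(c^2 - 2*c + 1) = (c - 2)*(c - 1)*(c - 1)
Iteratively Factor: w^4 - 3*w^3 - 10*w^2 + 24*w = (w)*(w^3 - 3*w^2 - 10*w + 24) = w*(w + 3)*(w^2 - 6*w + 8) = w*(w - 4)*(w + 3)*(w - 2)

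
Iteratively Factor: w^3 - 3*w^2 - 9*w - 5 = (w + 1)*(w^2 - 4*w - 5) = (w - 5)*(w + 1)*(w + 1)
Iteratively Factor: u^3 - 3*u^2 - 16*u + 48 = (u + 4)*(u^2 - 7*u + 12) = (u - 3)*(u + 4)*(u - 4)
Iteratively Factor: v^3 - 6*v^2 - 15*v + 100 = (v + 4)*(v^2 - 10*v + 25) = (v - 5)*(v + 4)*(v - 5)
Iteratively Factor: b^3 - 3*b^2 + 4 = (b + 1)*(b^2 - 4*b + 4) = (b - 2)*(b + 1)*(b - 2)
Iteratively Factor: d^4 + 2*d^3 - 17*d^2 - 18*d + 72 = (d - 3)*(d^3 + 5*d^2 - 2*d - 24) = (d - 3)*(d + 4)*(d^2 + d - 6) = (d - 3)*(d + 3)*(d + 4)*(d - 2)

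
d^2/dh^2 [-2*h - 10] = 0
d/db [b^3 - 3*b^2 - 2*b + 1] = 3*b^2 - 6*b - 2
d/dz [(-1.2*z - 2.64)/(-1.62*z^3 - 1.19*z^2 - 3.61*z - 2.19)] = (1.944*z^3 + 1.428*z^2 + 4.332*z - (1.2*z + 2.64)*(4.86*z^2 + 2.38*z + 3.61) + 2.628)/(1.62*z^3 + 1.19*z^2 + 3.61*z + 2.19)^2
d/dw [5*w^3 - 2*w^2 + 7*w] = 15*w^2 - 4*w + 7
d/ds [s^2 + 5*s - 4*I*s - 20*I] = 2*s + 5 - 4*I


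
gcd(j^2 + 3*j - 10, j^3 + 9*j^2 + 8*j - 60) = j^2 + 3*j - 10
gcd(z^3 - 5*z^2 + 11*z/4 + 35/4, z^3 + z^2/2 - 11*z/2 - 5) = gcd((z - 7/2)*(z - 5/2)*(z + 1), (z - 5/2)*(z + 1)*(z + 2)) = z^2 - 3*z/2 - 5/2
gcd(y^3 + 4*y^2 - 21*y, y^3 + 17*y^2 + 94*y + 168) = y + 7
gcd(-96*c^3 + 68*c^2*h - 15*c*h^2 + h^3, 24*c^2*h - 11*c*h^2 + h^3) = 24*c^2 - 11*c*h + h^2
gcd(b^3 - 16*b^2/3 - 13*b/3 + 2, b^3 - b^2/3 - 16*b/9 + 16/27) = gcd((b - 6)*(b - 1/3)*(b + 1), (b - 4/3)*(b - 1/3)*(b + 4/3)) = b - 1/3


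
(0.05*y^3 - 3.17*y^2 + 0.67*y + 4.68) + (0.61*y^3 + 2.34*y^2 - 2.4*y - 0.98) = 0.66*y^3 - 0.83*y^2 - 1.73*y + 3.7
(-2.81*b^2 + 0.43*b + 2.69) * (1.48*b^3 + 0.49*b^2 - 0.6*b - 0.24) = -4.1588*b^5 - 0.7405*b^4 + 5.8779*b^3 + 1.7345*b^2 - 1.7172*b - 0.6456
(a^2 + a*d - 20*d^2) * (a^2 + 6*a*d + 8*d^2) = a^4 + 7*a^3*d - 6*a^2*d^2 - 112*a*d^3 - 160*d^4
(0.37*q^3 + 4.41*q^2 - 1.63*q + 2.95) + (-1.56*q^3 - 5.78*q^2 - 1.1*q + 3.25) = -1.19*q^3 - 1.37*q^2 - 2.73*q + 6.2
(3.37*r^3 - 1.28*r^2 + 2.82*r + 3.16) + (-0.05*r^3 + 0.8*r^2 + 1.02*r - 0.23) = 3.32*r^3 - 0.48*r^2 + 3.84*r + 2.93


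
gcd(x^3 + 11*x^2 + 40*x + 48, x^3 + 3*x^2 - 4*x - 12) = x + 3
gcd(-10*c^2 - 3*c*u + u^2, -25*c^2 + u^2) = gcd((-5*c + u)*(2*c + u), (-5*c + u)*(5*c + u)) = -5*c + u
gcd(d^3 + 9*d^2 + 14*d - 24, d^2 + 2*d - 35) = 1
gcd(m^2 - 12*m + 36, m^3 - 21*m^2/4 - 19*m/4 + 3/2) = m - 6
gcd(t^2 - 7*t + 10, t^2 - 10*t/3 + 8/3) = t - 2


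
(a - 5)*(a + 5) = a^2 - 25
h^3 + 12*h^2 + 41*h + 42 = (h + 2)*(h + 3)*(h + 7)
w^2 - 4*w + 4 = (w - 2)^2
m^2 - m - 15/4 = (m - 5/2)*(m + 3/2)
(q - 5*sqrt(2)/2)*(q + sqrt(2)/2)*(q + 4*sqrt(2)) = q^3 + 2*sqrt(2)*q^2 - 37*q/2 - 10*sqrt(2)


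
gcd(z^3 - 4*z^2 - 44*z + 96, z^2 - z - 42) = z + 6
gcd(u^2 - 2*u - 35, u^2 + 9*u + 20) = u + 5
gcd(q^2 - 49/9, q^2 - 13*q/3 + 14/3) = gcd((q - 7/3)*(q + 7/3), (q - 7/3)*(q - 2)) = q - 7/3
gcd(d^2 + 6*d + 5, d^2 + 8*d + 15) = d + 5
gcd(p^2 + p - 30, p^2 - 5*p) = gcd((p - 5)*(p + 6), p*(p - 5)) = p - 5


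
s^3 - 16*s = s*(s - 4)*(s + 4)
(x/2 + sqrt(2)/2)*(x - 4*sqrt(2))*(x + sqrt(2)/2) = x^3/2 - 5*sqrt(2)*x^2/4 - 11*x/2 - 2*sqrt(2)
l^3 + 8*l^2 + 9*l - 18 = (l - 1)*(l + 3)*(l + 6)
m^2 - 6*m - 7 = (m - 7)*(m + 1)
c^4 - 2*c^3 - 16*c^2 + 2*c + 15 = (c - 5)*(c - 1)*(c + 1)*(c + 3)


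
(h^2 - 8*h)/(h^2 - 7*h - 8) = h/(h + 1)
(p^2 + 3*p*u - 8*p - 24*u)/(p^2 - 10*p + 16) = (p + 3*u)/(p - 2)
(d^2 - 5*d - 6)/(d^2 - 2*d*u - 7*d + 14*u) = (d^2 - 5*d - 6)/(d^2 - 2*d*u - 7*d + 14*u)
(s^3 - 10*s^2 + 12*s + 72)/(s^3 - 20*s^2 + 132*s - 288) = (s + 2)/(s - 8)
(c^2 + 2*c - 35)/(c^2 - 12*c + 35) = (c + 7)/(c - 7)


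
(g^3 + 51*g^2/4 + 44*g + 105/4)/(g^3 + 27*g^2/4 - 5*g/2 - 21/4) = (g + 5)/(g - 1)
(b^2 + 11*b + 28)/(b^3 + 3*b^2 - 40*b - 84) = (b + 4)/(b^2 - 4*b - 12)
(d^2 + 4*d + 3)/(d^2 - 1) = (d + 3)/(d - 1)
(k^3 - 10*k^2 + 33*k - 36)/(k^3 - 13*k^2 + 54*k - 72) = (k - 3)/(k - 6)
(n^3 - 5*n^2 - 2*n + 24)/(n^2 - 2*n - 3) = (n^2 - 2*n - 8)/(n + 1)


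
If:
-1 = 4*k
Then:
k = -1/4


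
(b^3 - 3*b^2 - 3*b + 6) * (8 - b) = -b^4 + 11*b^3 - 21*b^2 - 30*b + 48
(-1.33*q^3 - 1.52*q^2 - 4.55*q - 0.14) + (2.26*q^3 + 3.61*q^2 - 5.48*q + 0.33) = 0.93*q^3 + 2.09*q^2 - 10.03*q + 0.19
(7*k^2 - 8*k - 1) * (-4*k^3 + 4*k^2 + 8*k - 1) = -28*k^5 + 60*k^4 + 28*k^3 - 75*k^2 + 1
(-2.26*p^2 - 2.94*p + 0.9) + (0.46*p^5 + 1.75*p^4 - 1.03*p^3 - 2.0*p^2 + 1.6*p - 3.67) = 0.46*p^5 + 1.75*p^4 - 1.03*p^3 - 4.26*p^2 - 1.34*p - 2.77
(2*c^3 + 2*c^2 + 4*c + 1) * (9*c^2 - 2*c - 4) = 18*c^5 + 14*c^4 + 24*c^3 - 7*c^2 - 18*c - 4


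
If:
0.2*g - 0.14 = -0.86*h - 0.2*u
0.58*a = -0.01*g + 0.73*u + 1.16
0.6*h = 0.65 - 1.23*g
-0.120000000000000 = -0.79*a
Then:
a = 0.15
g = 0.32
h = 0.43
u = -1.46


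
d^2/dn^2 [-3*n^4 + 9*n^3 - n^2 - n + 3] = -36*n^2 + 54*n - 2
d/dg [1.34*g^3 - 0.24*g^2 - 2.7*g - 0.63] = 4.02*g^2 - 0.48*g - 2.7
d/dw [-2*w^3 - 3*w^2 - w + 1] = -6*w^2 - 6*w - 1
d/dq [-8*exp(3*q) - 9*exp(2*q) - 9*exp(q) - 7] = (-24*exp(2*q) - 18*exp(q) - 9)*exp(q)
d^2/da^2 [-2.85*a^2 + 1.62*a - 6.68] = -5.70000000000000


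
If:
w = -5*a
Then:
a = -w/5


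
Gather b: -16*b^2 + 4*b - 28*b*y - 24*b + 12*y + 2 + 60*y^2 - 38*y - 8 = -16*b^2 + b*(-28*y - 20) + 60*y^2 - 26*y - 6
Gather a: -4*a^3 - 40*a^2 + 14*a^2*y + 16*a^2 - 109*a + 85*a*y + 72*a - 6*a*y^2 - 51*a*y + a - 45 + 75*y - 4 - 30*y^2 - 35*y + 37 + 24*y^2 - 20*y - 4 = -4*a^3 + a^2*(14*y - 24) + a*(-6*y^2 + 34*y - 36) - 6*y^2 + 20*y - 16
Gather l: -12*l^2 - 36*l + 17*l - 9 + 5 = -12*l^2 - 19*l - 4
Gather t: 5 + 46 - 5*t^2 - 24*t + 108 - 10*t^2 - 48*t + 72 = -15*t^2 - 72*t + 231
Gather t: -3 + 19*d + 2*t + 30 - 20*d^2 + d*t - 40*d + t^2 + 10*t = -20*d^2 - 21*d + t^2 + t*(d + 12) + 27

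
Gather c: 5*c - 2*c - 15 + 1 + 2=3*c - 12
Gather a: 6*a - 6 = 6*a - 6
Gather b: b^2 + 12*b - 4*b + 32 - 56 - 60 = b^2 + 8*b - 84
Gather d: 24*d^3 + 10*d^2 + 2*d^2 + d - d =24*d^3 + 12*d^2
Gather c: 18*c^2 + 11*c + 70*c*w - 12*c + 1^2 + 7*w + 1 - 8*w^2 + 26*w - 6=18*c^2 + c*(70*w - 1) - 8*w^2 + 33*w - 4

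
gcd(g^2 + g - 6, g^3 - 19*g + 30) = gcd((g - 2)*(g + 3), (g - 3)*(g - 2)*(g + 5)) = g - 2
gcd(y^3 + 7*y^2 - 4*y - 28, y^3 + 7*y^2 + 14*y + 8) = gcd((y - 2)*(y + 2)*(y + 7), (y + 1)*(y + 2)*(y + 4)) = y + 2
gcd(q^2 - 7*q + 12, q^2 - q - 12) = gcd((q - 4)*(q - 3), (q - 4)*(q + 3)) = q - 4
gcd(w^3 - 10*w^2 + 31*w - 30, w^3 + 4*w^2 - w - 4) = 1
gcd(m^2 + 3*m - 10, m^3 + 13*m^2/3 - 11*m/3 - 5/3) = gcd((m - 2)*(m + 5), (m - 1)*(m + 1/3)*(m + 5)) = m + 5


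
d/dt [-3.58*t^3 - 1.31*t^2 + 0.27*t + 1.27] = -10.74*t^2 - 2.62*t + 0.27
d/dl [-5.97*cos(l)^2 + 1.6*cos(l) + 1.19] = (11.94*cos(l) - 1.6)*sin(l)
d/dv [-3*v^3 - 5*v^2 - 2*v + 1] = -9*v^2 - 10*v - 2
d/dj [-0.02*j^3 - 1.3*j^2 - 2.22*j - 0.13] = -0.06*j^2 - 2.6*j - 2.22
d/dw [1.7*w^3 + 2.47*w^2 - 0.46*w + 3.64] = 5.1*w^2 + 4.94*w - 0.46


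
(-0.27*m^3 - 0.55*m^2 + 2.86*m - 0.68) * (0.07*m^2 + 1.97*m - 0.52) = -0.0189*m^5 - 0.5704*m^4 - 0.7429*m^3 + 5.8726*m^2 - 2.8268*m + 0.3536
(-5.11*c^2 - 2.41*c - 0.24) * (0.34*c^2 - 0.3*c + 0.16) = -1.7374*c^4 + 0.7136*c^3 - 0.1762*c^2 - 0.3136*c - 0.0384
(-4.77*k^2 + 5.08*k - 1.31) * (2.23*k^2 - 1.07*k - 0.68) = -10.6371*k^4 + 16.4323*k^3 - 5.1133*k^2 - 2.0527*k + 0.8908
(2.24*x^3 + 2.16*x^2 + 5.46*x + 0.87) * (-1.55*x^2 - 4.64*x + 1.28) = -3.472*x^5 - 13.7416*x^4 - 15.6182*x^3 - 23.9181*x^2 + 2.952*x + 1.1136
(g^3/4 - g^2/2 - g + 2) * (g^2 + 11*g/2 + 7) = g^5/4 + 7*g^4/8 - 2*g^3 - 7*g^2 + 4*g + 14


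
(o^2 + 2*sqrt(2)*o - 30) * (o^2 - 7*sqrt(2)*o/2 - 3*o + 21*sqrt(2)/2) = o^4 - 3*o^3 - 3*sqrt(2)*o^3/2 - 44*o^2 + 9*sqrt(2)*o^2/2 + 132*o + 105*sqrt(2)*o - 315*sqrt(2)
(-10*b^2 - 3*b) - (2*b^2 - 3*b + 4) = -12*b^2 - 4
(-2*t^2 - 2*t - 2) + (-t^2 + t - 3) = -3*t^2 - t - 5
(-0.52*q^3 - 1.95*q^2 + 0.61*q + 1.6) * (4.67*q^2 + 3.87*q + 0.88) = -2.4284*q^5 - 11.1189*q^4 - 5.1554*q^3 + 8.1167*q^2 + 6.7288*q + 1.408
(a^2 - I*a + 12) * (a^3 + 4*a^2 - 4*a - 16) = a^5 + 4*a^4 - I*a^4 + 8*a^3 - 4*I*a^3 + 32*a^2 + 4*I*a^2 - 48*a + 16*I*a - 192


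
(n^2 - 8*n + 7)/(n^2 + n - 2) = (n - 7)/(n + 2)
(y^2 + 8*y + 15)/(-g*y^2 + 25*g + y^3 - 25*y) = (y + 3)/(-g*y + 5*g + y^2 - 5*y)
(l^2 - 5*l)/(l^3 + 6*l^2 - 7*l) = (l - 5)/(l^2 + 6*l - 7)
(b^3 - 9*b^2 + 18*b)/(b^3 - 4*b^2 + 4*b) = (b^2 - 9*b + 18)/(b^2 - 4*b + 4)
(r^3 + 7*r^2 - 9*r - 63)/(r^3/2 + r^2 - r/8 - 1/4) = 8*(r^3 + 7*r^2 - 9*r - 63)/(4*r^3 + 8*r^2 - r - 2)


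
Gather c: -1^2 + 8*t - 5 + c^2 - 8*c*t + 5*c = c^2 + c*(5 - 8*t) + 8*t - 6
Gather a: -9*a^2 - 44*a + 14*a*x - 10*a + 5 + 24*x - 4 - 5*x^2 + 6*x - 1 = -9*a^2 + a*(14*x - 54) - 5*x^2 + 30*x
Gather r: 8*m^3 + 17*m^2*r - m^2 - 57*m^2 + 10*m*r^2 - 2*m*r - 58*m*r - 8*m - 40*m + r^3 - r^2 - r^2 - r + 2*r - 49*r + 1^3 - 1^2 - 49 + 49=8*m^3 - 58*m^2 - 48*m + r^3 + r^2*(10*m - 2) + r*(17*m^2 - 60*m - 48)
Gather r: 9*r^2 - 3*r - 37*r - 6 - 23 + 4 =9*r^2 - 40*r - 25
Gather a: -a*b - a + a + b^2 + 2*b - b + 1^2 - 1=-a*b + b^2 + b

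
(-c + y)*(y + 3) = -c*y - 3*c + y^2 + 3*y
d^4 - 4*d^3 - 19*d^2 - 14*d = d*(d - 7)*(d + 1)*(d + 2)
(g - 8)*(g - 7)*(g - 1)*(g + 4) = g^4 - 12*g^3 + 7*g^2 + 228*g - 224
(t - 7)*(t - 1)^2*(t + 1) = t^4 - 8*t^3 + 6*t^2 + 8*t - 7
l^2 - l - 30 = (l - 6)*(l + 5)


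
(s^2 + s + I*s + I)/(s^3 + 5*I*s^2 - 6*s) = (s^2 + s + I*s + I)/(s*(s^2 + 5*I*s - 6))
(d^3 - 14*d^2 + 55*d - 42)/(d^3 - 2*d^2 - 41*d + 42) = (d - 6)/(d + 6)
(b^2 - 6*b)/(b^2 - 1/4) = 4*b*(b - 6)/(4*b^2 - 1)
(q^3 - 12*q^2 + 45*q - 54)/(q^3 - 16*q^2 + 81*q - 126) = (q - 3)/(q - 7)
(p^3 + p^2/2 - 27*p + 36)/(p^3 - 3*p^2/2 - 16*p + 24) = (p + 6)/(p + 4)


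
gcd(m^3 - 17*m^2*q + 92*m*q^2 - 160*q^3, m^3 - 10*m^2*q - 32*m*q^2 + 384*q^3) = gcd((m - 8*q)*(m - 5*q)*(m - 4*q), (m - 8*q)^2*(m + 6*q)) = -m + 8*q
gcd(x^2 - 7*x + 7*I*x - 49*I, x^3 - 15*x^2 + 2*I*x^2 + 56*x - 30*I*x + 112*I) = x - 7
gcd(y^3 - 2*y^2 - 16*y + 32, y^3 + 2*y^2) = 1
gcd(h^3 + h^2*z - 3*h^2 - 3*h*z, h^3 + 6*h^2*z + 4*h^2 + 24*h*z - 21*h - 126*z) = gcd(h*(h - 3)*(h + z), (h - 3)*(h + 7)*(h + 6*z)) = h - 3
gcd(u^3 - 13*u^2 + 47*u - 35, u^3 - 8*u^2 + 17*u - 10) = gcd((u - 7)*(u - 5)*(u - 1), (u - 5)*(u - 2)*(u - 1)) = u^2 - 6*u + 5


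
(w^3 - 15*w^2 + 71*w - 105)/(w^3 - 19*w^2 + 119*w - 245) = (w - 3)/(w - 7)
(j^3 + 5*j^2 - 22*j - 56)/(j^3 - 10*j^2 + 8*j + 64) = (j + 7)/(j - 8)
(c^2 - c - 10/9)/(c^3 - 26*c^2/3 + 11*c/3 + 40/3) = (c + 2/3)/(c^2 - 7*c - 8)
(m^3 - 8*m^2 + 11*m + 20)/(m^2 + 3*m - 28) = (m^2 - 4*m - 5)/(m + 7)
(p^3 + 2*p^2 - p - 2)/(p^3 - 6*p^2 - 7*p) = (p^2 + p - 2)/(p*(p - 7))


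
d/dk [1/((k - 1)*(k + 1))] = -2*k/(k^4 - 2*k^2 + 1)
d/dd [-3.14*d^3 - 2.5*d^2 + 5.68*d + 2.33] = -9.42*d^2 - 5.0*d + 5.68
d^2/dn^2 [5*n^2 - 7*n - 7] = 10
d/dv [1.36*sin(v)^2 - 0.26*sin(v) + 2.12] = (2.72*sin(v) - 0.26)*cos(v)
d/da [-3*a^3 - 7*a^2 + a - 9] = -9*a^2 - 14*a + 1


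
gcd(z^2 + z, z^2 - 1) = z + 1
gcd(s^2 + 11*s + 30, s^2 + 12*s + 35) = s + 5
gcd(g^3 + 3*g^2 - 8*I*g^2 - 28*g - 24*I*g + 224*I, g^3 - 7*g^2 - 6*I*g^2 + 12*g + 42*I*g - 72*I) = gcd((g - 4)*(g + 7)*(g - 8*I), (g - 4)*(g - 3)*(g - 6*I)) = g - 4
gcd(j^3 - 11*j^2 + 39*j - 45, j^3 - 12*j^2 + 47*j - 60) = j^2 - 8*j + 15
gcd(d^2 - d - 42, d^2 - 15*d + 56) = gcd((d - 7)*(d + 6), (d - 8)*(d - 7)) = d - 7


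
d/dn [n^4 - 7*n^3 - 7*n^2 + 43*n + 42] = 4*n^3 - 21*n^2 - 14*n + 43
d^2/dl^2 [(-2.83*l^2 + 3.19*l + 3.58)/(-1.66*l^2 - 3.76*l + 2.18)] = (-52.908184*l^3 + 2.256936*l^2 - 203.3334*l - 152.532824)/(4.574296*l^6 + 31.083168*l^5 + 52.383624*l^4 - 28.482752*l^3 - 68.792952*l^2 + 53.607072*l - 10.360232)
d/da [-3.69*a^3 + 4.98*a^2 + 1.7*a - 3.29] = -11.07*a^2 + 9.96*a + 1.7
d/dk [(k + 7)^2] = 2*k + 14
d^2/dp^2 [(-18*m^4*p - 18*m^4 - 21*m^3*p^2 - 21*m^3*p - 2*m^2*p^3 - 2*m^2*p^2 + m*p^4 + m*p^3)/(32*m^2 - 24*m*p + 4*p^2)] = m*(-2208*m^6 + 48*m^5*p - 1640*m^5 + 1176*m^4*p^2 + 1020*m^4*p - 584*m^3*p^3 - 150*m^3*p^2 + 132*m^2*p^4 - 5*m^2*p^3 - 18*m*p^5 + p^6)/(2*(512*m^6 - 1152*m^5*p + 1056*m^4*p^2 - 504*m^3*p^3 + 132*m^2*p^4 - 18*m*p^5 + p^6))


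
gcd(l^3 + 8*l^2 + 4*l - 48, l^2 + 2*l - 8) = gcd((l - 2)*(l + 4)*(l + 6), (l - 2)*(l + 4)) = l^2 + 2*l - 8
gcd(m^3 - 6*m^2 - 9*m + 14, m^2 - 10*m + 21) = m - 7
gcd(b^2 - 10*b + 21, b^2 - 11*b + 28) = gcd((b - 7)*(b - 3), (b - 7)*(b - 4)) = b - 7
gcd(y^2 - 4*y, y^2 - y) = y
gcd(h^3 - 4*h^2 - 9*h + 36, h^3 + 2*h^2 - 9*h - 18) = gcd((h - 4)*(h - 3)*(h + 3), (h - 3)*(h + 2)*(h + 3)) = h^2 - 9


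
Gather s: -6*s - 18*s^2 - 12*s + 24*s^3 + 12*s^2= 24*s^3 - 6*s^2 - 18*s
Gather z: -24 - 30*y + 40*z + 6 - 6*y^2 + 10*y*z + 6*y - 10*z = -6*y^2 - 24*y + z*(10*y + 30) - 18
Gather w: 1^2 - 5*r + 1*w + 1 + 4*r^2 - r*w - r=4*r^2 - 6*r + w*(1 - r) + 2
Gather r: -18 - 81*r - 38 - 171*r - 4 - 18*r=-270*r - 60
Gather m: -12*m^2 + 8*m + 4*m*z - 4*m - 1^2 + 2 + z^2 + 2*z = -12*m^2 + m*(4*z + 4) + z^2 + 2*z + 1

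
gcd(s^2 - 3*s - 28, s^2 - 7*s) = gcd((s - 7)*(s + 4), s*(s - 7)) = s - 7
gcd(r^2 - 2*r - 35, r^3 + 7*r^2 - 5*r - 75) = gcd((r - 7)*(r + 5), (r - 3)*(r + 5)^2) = r + 5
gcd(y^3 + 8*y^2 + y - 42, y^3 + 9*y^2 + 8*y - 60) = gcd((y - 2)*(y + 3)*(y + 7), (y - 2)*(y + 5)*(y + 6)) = y - 2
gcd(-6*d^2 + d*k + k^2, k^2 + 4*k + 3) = 1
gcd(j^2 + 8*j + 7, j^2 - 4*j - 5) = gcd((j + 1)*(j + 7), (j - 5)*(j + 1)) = j + 1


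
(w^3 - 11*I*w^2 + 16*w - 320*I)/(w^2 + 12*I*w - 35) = (w^2 - 16*I*w - 64)/(w + 7*I)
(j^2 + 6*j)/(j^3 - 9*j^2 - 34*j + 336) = j/(j^2 - 15*j + 56)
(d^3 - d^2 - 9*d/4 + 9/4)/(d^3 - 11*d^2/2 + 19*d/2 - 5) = (4*d^2 - 9)/(2*(2*d^2 - 9*d + 10))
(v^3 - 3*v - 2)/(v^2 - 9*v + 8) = (v^3 - 3*v - 2)/(v^2 - 9*v + 8)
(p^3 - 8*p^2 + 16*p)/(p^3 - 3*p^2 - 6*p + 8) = p*(p - 4)/(p^2 + p - 2)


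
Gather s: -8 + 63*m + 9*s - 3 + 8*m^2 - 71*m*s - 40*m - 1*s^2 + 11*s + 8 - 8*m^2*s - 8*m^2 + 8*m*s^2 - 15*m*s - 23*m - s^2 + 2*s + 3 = s^2*(8*m - 2) + s*(-8*m^2 - 86*m + 22)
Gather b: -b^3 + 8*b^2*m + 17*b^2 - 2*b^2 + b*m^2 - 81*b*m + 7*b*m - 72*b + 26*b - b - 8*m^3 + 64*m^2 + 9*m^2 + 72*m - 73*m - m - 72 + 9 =-b^3 + b^2*(8*m + 15) + b*(m^2 - 74*m - 47) - 8*m^3 + 73*m^2 - 2*m - 63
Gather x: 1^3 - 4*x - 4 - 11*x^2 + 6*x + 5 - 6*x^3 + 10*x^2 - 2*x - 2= -6*x^3 - x^2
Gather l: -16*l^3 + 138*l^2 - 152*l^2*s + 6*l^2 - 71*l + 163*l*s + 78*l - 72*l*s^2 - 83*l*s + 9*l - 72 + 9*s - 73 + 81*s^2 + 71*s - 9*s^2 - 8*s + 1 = -16*l^3 + l^2*(144 - 152*s) + l*(-72*s^2 + 80*s + 16) + 72*s^2 + 72*s - 144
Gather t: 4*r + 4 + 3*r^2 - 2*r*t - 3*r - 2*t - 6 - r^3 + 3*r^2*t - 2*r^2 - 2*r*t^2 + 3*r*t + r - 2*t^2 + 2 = -r^3 + r^2 + 2*r + t^2*(-2*r - 2) + t*(3*r^2 + r - 2)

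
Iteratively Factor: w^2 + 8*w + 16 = (w + 4)*(w + 4)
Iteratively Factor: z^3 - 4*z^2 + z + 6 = (z - 3)*(z^2 - z - 2) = (z - 3)*(z + 1)*(z - 2)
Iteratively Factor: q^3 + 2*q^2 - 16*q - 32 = (q + 2)*(q^2 - 16) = (q - 4)*(q + 2)*(q + 4)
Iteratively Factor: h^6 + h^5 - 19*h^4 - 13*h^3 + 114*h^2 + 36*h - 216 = (h - 2)*(h^5 + 3*h^4 - 13*h^3 - 39*h^2 + 36*h + 108) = (h - 2)^2*(h^4 + 5*h^3 - 3*h^2 - 45*h - 54) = (h - 2)^2*(h + 3)*(h^3 + 2*h^2 - 9*h - 18) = (h - 2)^2*(h + 3)^2*(h^2 - h - 6) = (h - 2)^2*(h + 2)*(h + 3)^2*(h - 3)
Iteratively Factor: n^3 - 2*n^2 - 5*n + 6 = (n + 2)*(n^2 - 4*n + 3) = (n - 1)*(n + 2)*(n - 3)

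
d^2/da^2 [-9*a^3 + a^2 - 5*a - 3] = 2 - 54*a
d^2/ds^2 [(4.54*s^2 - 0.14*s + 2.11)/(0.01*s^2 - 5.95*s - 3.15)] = (-4.33680868994202e-19*s^4 + 0.540232*s^3 + 0.85932600000001*s^2 - 0.779730000000038*s + 244.87568)/(1.0e-6*s^6 - 0.001785*s^5 + 1.06113*s^4 - 209.520325*s^3 - 334.25595*s^2 - 177.116625*s - 31.255875)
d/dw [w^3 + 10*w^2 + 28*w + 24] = 3*w^2 + 20*w + 28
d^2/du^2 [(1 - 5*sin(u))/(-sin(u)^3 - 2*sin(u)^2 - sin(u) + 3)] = (-20*sin(u)^7 - 21*sin(u)^6 + 52*sin(u)^5 - 119*sin(u)^4 - 149*sin(u)^3 + 160*sin(u)^2 + 108*sin(u) + 16)/(sin(u)^3 + 2*sin(u)^2 + sin(u) - 3)^3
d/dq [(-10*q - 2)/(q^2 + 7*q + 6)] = 2*(5*q^2 + 2*q - 23)/(q^4 + 14*q^3 + 61*q^2 + 84*q + 36)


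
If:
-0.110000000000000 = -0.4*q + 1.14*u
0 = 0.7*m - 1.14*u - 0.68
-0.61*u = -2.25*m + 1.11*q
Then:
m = 29.01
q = 49.35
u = 17.22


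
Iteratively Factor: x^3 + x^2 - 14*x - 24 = (x + 2)*(x^2 - x - 12) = (x - 4)*(x + 2)*(x + 3)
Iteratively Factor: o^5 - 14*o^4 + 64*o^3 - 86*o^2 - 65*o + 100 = (o - 5)*(o^4 - 9*o^3 + 19*o^2 + 9*o - 20) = (o - 5)*(o - 4)*(o^3 - 5*o^2 - o + 5) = (o - 5)*(o - 4)*(o + 1)*(o^2 - 6*o + 5) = (o - 5)*(o - 4)*(o - 1)*(o + 1)*(o - 5)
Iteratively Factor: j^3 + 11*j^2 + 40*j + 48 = (j + 4)*(j^2 + 7*j + 12) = (j + 4)^2*(j + 3)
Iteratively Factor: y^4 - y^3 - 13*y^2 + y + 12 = (y + 3)*(y^3 - 4*y^2 - y + 4) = (y - 4)*(y + 3)*(y^2 - 1) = (y - 4)*(y - 1)*(y + 3)*(y + 1)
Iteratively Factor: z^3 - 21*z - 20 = (z - 5)*(z^2 + 5*z + 4) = (z - 5)*(z + 1)*(z + 4)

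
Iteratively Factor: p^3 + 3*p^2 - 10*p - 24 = (p + 2)*(p^2 + p - 12) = (p - 3)*(p + 2)*(p + 4)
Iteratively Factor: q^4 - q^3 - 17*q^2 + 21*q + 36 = (q - 3)*(q^3 + 2*q^2 - 11*q - 12) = (q - 3)*(q + 1)*(q^2 + q - 12) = (q - 3)*(q + 1)*(q + 4)*(q - 3)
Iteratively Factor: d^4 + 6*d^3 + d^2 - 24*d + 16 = (d + 4)*(d^3 + 2*d^2 - 7*d + 4) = (d + 4)^2*(d^2 - 2*d + 1) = (d - 1)*(d + 4)^2*(d - 1)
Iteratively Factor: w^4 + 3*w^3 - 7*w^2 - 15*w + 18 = (w + 3)*(w^3 - 7*w + 6) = (w - 1)*(w + 3)*(w^2 + w - 6) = (w - 1)*(w + 3)^2*(w - 2)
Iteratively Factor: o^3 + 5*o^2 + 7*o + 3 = (o + 1)*(o^2 + 4*o + 3) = (o + 1)*(o + 3)*(o + 1)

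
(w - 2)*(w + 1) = w^2 - w - 2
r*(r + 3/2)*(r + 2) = r^3 + 7*r^2/2 + 3*r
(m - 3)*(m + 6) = m^2 + 3*m - 18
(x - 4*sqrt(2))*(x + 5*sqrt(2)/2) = x^2 - 3*sqrt(2)*x/2 - 20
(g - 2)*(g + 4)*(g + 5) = g^3 + 7*g^2 + 2*g - 40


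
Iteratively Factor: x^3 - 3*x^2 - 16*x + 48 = (x - 3)*(x^2 - 16) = (x - 4)*(x - 3)*(x + 4)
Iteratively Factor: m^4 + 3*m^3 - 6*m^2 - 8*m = (m + 4)*(m^3 - m^2 - 2*m) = m*(m + 4)*(m^2 - m - 2) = m*(m - 2)*(m + 4)*(m + 1)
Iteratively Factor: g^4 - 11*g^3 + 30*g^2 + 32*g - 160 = (g - 4)*(g^3 - 7*g^2 + 2*g + 40) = (g - 4)*(g + 2)*(g^2 - 9*g + 20) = (g - 5)*(g - 4)*(g + 2)*(g - 4)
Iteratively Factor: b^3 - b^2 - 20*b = (b + 4)*(b^2 - 5*b) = (b - 5)*(b + 4)*(b)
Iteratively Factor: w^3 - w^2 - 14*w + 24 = (w - 3)*(w^2 + 2*w - 8) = (w - 3)*(w + 4)*(w - 2)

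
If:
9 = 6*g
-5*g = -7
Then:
No Solution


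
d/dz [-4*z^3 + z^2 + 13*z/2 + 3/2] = -12*z^2 + 2*z + 13/2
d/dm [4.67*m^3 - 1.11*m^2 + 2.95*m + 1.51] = 14.01*m^2 - 2.22*m + 2.95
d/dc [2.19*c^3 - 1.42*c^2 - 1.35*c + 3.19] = 6.57*c^2 - 2.84*c - 1.35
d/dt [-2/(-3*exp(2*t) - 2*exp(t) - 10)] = (-12*exp(t) - 4)*exp(t)/(3*exp(2*t) + 2*exp(t) + 10)^2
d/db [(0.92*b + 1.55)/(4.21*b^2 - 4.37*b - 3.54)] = (-3.8732*b^2 - 13.051*b + 3.5167)/(17.7241*b^4 - 36.7954*b^3 - 10.7099*b^2 + 30.9396*b + 12.5316)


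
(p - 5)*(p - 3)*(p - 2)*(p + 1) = p^4 - 9*p^3 + 21*p^2 + p - 30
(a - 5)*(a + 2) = a^2 - 3*a - 10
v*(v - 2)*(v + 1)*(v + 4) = v^4 + 3*v^3 - 6*v^2 - 8*v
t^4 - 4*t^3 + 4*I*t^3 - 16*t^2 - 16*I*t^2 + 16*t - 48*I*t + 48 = (t - 6)*(t + 2)*(t + 2*I)^2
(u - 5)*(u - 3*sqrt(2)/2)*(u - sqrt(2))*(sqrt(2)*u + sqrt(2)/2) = sqrt(2)*u^4 - 9*sqrt(2)*u^3/2 - 5*u^3 + sqrt(2)*u^2/2 + 45*u^2/2 - 27*sqrt(2)*u/2 + 25*u/2 - 15*sqrt(2)/2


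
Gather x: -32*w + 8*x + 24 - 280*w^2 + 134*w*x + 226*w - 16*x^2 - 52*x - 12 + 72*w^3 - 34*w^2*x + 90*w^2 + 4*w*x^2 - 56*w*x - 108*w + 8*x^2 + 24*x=72*w^3 - 190*w^2 + 86*w + x^2*(4*w - 8) + x*(-34*w^2 + 78*w - 20) + 12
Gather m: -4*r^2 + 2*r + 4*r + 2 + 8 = -4*r^2 + 6*r + 10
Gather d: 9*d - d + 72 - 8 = 8*d + 64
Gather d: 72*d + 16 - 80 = 72*d - 64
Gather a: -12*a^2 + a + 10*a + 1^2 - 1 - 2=-12*a^2 + 11*a - 2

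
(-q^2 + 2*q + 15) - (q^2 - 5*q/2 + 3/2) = -2*q^2 + 9*q/2 + 27/2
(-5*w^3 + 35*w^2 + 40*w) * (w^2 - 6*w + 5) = -5*w^5 + 65*w^4 - 195*w^3 - 65*w^2 + 200*w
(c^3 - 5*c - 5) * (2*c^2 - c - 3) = 2*c^5 - c^4 - 13*c^3 - 5*c^2 + 20*c + 15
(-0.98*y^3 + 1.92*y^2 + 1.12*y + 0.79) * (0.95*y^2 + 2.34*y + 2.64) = -0.931*y^5 - 0.4692*y^4 + 2.9696*y^3 + 8.4401*y^2 + 4.8054*y + 2.0856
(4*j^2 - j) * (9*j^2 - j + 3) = 36*j^4 - 13*j^3 + 13*j^2 - 3*j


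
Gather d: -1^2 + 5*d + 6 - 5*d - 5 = 0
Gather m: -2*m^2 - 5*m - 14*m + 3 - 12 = -2*m^2 - 19*m - 9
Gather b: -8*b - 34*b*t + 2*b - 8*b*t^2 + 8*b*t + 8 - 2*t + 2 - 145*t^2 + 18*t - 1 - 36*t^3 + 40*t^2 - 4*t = b*(-8*t^2 - 26*t - 6) - 36*t^3 - 105*t^2 + 12*t + 9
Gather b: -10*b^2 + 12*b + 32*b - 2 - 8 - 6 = -10*b^2 + 44*b - 16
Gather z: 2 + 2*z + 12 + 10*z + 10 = 12*z + 24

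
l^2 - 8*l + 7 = (l - 7)*(l - 1)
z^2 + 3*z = z*(z + 3)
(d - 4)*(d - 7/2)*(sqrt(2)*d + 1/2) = sqrt(2)*d^3 - 15*sqrt(2)*d^2/2 + d^2/2 - 15*d/4 + 14*sqrt(2)*d + 7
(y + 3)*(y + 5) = y^2 + 8*y + 15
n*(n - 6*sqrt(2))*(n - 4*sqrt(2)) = n^3 - 10*sqrt(2)*n^2 + 48*n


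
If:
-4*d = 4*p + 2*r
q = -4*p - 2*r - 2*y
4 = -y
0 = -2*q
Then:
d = -2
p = 2 - r/2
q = 0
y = -4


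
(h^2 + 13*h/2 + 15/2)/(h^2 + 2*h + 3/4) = 2*(h + 5)/(2*h + 1)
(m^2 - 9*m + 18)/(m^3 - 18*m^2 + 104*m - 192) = (m - 3)/(m^2 - 12*m + 32)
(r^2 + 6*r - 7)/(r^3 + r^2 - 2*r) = (r + 7)/(r*(r + 2))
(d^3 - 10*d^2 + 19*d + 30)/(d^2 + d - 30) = (d^2 - 5*d - 6)/(d + 6)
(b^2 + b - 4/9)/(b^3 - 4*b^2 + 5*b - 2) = (b^2 + b - 4/9)/(b^3 - 4*b^2 + 5*b - 2)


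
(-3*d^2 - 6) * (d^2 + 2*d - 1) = -3*d^4 - 6*d^3 - 3*d^2 - 12*d + 6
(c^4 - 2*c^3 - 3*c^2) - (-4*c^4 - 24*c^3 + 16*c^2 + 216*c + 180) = 5*c^4 + 22*c^3 - 19*c^2 - 216*c - 180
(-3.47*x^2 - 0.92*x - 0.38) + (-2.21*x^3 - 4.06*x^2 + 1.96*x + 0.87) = -2.21*x^3 - 7.53*x^2 + 1.04*x + 0.49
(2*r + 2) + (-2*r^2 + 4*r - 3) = -2*r^2 + 6*r - 1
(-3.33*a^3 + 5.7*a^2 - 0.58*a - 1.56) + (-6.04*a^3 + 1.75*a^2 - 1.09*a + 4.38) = -9.37*a^3 + 7.45*a^2 - 1.67*a + 2.82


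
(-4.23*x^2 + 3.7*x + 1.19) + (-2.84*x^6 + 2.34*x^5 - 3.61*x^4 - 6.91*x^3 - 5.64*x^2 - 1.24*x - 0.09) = -2.84*x^6 + 2.34*x^5 - 3.61*x^4 - 6.91*x^3 - 9.87*x^2 + 2.46*x + 1.1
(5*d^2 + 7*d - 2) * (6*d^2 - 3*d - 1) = 30*d^4 + 27*d^3 - 38*d^2 - d + 2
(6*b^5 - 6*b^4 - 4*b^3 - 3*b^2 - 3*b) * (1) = 6*b^5 - 6*b^4 - 4*b^3 - 3*b^2 - 3*b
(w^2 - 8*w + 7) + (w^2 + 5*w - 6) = 2*w^2 - 3*w + 1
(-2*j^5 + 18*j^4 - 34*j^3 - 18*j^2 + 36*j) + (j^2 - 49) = -2*j^5 + 18*j^4 - 34*j^3 - 17*j^2 + 36*j - 49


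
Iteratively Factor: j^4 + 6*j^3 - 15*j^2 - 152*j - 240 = (j + 3)*(j^3 + 3*j^2 - 24*j - 80) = (j + 3)*(j + 4)*(j^2 - j - 20) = (j - 5)*(j + 3)*(j + 4)*(j + 4)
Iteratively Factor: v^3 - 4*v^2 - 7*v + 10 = (v - 1)*(v^2 - 3*v - 10) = (v - 1)*(v + 2)*(v - 5)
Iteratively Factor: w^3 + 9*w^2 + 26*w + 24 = (w + 4)*(w^2 + 5*w + 6) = (w + 3)*(w + 4)*(w + 2)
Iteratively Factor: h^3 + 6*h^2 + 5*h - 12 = (h - 1)*(h^2 + 7*h + 12) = (h - 1)*(h + 4)*(h + 3)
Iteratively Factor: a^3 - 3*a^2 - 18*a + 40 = (a - 2)*(a^2 - a - 20) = (a - 5)*(a - 2)*(a + 4)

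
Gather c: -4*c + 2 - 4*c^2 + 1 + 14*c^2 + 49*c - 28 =10*c^2 + 45*c - 25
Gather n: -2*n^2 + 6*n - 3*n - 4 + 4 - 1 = -2*n^2 + 3*n - 1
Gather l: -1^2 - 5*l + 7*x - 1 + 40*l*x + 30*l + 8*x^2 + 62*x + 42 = l*(40*x + 25) + 8*x^2 + 69*x + 40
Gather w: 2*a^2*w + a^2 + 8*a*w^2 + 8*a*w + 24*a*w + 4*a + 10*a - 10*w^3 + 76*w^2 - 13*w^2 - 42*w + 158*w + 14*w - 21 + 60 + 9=a^2 + 14*a - 10*w^3 + w^2*(8*a + 63) + w*(2*a^2 + 32*a + 130) + 48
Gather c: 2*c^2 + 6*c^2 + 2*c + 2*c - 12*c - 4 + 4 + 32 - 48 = 8*c^2 - 8*c - 16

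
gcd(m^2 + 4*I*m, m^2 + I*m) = m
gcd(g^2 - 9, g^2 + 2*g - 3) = g + 3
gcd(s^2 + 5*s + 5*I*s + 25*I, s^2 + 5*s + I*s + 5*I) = s + 5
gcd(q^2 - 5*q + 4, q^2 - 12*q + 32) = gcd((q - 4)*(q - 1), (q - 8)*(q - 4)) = q - 4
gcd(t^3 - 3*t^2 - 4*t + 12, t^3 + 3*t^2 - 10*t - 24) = t^2 - t - 6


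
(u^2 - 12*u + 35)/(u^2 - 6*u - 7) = (u - 5)/(u + 1)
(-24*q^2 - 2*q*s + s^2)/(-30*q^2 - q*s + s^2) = (4*q + s)/(5*q + s)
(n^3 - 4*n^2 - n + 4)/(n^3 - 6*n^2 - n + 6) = (n - 4)/(n - 6)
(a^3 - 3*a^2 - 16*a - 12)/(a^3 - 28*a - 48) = (a + 1)/(a + 4)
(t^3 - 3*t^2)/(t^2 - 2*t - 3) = t^2/(t + 1)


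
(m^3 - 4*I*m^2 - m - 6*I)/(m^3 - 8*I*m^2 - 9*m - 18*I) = (m - 2*I)/(m - 6*I)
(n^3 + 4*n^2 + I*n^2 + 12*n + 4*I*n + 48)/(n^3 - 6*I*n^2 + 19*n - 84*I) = (n + 4)/(n - 7*I)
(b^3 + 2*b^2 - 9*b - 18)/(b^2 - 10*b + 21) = (b^2 + 5*b + 6)/(b - 7)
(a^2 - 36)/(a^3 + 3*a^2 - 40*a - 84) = (a + 6)/(a^2 + 9*a + 14)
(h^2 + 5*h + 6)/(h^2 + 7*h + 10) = (h + 3)/(h + 5)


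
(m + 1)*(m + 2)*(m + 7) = m^3 + 10*m^2 + 23*m + 14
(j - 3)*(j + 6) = j^2 + 3*j - 18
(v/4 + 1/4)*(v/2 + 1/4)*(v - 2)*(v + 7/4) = v^4/8 + 5*v^3/32 - 27*v^2/64 - 43*v/64 - 7/32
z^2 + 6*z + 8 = (z + 2)*(z + 4)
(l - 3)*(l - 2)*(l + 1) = l^3 - 4*l^2 + l + 6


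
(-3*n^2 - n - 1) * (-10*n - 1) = 30*n^3 + 13*n^2 + 11*n + 1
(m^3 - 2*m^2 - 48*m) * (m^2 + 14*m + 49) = m^5 + 12*m^4 - 27*m^3 - 770*m^2 - 2352*m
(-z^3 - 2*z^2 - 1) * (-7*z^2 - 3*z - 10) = 7*z^5 + 17*z^4 + 16*z^3 + 27*z^2 + 3*z + 10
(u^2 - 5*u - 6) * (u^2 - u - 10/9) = u^4 - 6*u^3 - 19*u^2/9 + 104*u/9 + 20/3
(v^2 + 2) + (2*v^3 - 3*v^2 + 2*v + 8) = 2*v^3 - 2*v^2 + 2*v + 10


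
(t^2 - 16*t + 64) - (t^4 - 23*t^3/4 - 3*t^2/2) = -t^4 + 23*t^3/4 + 5*t^2/2 - 16*t + 64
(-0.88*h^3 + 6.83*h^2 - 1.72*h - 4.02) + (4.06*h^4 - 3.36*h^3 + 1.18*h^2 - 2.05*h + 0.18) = 4.06*h^4 - 4.24*h^3 + 8.01*h^2 - 3.77*h - 3.84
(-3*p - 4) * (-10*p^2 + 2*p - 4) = 30*p^3 + 34*p^2 + 4*p + 16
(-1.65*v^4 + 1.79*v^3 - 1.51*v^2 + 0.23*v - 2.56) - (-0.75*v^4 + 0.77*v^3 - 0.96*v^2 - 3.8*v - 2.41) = -0.9*v^4 + 1.02*v^3 - 0.55*v^2 + 4.03*v - 0.15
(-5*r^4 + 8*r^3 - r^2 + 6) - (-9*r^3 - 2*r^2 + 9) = -5*r^4 + 17*r^3 + r^2 - 3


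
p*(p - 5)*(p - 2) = p^3 - 7*p^2 + 10*p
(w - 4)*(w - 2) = w^2 - 6*w + 8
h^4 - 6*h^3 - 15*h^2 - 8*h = h*(h - 8)*(h + 1)^2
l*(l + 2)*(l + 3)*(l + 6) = l^4 + 11*l^3 + 36*l^2 + 36*l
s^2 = s^2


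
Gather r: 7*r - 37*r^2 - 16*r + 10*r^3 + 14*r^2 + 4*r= 10*r^3 - 23*r^2 - 5*r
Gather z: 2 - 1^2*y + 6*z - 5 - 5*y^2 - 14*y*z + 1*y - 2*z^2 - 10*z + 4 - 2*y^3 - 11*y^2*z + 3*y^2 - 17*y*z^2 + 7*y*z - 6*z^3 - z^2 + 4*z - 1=-2*y^3 - 2*y^2 - 6*z^3 + z^2*(-17*y - 3) + z*(-11*y^2 - 7*y)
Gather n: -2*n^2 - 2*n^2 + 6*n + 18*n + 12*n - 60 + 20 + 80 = -4*n^2 + 36*n + 40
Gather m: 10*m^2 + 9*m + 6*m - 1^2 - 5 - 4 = 10*m^2 + 15*m - 10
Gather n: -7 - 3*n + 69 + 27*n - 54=24*n + 8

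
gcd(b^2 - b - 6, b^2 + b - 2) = b + 2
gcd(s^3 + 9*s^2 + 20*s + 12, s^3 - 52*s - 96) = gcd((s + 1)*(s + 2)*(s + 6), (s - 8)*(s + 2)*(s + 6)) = s^2 + 8*s + 12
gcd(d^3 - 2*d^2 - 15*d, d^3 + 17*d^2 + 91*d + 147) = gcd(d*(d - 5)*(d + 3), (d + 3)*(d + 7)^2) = d + 3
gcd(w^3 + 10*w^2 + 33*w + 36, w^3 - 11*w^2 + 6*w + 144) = w + 3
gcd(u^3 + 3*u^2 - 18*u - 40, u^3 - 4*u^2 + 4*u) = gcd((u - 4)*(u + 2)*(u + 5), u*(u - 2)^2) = 1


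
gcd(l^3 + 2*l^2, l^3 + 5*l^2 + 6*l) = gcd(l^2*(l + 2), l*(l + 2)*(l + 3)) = l^2 + 2*l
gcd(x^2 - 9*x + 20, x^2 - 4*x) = x - 4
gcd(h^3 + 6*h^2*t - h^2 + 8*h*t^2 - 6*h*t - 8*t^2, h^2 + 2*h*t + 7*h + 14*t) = h + 2*t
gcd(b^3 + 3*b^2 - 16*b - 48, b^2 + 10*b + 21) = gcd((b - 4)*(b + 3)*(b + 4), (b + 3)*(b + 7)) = b + 3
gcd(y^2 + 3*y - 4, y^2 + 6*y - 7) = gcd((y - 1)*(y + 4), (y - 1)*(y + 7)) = y - 1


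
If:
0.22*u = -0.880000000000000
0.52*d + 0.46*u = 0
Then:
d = 3.54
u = -4.00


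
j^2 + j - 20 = (j - 4)*(j + 5)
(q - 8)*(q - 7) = q^2 - 15*q + 56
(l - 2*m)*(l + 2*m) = l^2 - 4*m^2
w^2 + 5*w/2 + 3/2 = (w + 1)*(w + 3/2)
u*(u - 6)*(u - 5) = u^3 - 11*u^2 + 30*u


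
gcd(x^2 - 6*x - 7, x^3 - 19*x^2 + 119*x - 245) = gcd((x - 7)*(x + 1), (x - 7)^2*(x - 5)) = x - 7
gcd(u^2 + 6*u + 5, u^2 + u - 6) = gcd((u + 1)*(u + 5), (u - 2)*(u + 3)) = 1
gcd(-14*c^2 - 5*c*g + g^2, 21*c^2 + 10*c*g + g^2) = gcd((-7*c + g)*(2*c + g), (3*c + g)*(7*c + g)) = 1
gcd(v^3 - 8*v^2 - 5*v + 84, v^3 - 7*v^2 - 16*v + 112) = v^2 - 11*v + 28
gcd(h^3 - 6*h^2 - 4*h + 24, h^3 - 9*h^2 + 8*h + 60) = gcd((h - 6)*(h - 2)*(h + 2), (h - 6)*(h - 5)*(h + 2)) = h^2 - 4*h - 12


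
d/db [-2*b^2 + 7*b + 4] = 7 - 4*b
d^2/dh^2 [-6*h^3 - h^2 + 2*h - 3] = -36*h - 2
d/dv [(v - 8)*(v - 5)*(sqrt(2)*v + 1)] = 3*sqrt(2)*v^2 - 26*sqrt(2)*v + 2*v - 13 + 40*sqrt(2)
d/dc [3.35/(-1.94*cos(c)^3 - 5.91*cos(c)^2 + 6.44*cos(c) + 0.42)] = (-19.497*cos(c)^2 - 39.597*cos(c) + 21.574)*sin(c)/(1.94*cos(c)^3 + 5.91*cos(c)^2 - 6.44*cos(c) - 0.42)^2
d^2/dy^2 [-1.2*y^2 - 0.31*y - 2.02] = -2.40000000000000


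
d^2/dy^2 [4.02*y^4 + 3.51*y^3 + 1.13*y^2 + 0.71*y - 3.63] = 48.24*y^2 + 21.06*y + 2.26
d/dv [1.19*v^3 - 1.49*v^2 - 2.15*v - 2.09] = 3.57*v^2 - 2.98*v - 2.15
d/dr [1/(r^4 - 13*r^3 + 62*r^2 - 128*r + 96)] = (-4*r^3 + 39*r^2 - 124*r + 128)/(r^4 - 13*r^3 + 62*r^2 - 128*r + 96)^2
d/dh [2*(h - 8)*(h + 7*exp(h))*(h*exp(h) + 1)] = 2*(h - 8)*(h + 1)*(h + 7*exp(h))*exp(h) + 2*(h - 8)*(h*exp(h) + 1)*(7*exp(h) + 1) + 2*(h + 7*exp(h))*(h*exp(h) + 1)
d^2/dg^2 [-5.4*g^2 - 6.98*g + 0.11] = -10.8000000000000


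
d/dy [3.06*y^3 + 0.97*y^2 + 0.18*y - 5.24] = 9.18*y^2 + 1.94*y + 0.18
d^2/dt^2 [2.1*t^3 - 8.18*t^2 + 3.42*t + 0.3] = 12.6*t - 16.36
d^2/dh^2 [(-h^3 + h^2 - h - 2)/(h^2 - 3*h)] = 2*(-7*h^3 - 6*h^2 + 18*h - 18)/(h^3*(h^3 - 9*h^2 + 27*h - 27))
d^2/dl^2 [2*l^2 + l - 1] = 4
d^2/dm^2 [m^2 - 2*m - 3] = 2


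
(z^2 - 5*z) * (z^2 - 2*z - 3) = z^4 - 7*z^3 + 7*z^2 + 15*z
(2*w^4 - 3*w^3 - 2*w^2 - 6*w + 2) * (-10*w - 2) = -20*w^5 + 26*w^4 + 26*w^3 + 64*w^2 - 8*w - 4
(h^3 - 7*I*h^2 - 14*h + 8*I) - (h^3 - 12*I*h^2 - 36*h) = 5*I*h^2 + 22*h + 8*I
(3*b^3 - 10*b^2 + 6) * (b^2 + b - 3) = 3*b^5 - 7*b^4 - 19*b^3 + 36*b^2 + 6*b - 18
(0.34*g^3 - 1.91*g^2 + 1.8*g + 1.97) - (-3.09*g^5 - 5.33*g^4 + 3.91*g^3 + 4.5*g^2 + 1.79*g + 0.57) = 3.09*g^5 + 5.33*g^4 - 3.57*g^3 - 6.41*g^2 + 0.01*g + 1.4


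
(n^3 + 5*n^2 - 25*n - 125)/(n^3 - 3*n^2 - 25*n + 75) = (n + 5)/(n - 3)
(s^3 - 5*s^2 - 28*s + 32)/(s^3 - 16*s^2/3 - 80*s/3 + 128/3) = 3*(s - 1)/(3*s - 4)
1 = 1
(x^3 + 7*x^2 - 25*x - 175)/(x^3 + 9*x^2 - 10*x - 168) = (x^2 - 25)/(x^2 + 2*x - 24)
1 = 1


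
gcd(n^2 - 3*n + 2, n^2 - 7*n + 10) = n - 2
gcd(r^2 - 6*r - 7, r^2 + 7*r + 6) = r + 1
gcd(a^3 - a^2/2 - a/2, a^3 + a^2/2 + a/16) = a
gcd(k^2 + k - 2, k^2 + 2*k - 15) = 1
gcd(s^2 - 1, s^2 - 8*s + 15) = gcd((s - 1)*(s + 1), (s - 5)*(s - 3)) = 1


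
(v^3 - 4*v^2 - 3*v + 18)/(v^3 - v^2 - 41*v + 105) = (v^2 - v - 6)/(v^2 + 2*v - 35)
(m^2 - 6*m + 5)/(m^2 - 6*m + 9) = (m^2 - 6*m + 5)/(m^2 - 6*m + 9)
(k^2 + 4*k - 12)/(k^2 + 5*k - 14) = (k + 6)/(k + 7)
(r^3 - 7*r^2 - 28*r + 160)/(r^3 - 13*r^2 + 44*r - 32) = (r + 5)/(r - 1)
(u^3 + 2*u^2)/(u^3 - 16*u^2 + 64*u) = u*(u + 2)/(u^2 - 16*u + 64)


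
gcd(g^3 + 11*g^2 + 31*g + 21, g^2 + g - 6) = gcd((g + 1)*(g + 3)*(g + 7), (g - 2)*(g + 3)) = g + 3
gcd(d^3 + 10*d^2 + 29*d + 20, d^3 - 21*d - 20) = d^2 + 5*d + 4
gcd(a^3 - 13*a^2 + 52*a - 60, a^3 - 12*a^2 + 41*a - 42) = a - 2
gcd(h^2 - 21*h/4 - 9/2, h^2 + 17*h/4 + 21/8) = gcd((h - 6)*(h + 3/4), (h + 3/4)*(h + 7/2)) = h + 3/4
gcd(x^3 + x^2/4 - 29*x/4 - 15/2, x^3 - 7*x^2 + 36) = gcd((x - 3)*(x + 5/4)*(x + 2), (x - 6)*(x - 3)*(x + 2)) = x^2 - x - 6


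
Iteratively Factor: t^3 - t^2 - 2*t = (t)*(t^2 - t - 2) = t*(t + 1)*(t - 2)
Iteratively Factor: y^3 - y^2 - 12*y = (y + 3)*(y^2 - 4*y) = y*(y + 3)*(y - 4)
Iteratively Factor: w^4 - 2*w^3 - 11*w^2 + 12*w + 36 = (w - 3)*(w^3 + w^2 - 8*w - 12) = (w - 3)*(w + 2)*(w^2 - w - 6) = (w - 3)*(w + 2)^2*(w - 3)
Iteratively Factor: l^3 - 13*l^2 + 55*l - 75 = (l - 5)*(l^2 - 8*l + 15) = (l - 5)^2*(l - 3)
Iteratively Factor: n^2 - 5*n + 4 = (n - 1)*(n - 4)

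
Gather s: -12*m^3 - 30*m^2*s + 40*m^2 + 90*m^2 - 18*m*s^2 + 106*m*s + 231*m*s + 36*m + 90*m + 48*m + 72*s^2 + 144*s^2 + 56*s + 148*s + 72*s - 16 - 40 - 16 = -12*m^3 + 130*m^2 + 174*m + s^2*(216 - 18*m) + s*(-30*m^2 + 337*m + 276) - 72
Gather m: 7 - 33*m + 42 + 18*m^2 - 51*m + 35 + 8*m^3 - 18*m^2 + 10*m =8*m^3 - 74*m + 84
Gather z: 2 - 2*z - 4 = -2*z - 2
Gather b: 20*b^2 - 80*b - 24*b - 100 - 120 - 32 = 20*b^2 - 104*b - 252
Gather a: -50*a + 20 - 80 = -50*a - 60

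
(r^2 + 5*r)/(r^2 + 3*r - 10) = r/(r - 2)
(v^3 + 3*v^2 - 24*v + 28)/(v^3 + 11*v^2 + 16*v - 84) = (v - 2)/(v + 6)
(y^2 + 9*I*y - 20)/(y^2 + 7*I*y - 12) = (y + 5*I)/(y + 3*I)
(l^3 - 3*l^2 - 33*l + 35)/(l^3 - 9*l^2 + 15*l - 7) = (l + 5)/(l - 1)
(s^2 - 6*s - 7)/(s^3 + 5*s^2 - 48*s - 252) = (s + 1)/(s^2 + 12*s + 36)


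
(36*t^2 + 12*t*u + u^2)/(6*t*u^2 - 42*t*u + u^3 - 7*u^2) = (6*t + u)/(u*(u - 7))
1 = 1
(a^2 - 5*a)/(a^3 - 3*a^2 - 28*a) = (5 - a)/(-a^2 + 3*a + 28)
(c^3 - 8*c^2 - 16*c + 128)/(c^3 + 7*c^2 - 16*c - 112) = (c - 8)/(c + 7)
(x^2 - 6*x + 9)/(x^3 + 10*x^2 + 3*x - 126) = (x - 3)/(x^2 + 13*x + 42)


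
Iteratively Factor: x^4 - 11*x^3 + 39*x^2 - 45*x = (x - 3)*(x^3 - 8*x^2 + 15*x) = (x - 5)*(x - 3)*(x^2 - 3*x) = (x - 5)*(x - 3)^2*(x)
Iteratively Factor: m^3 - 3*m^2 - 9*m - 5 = (m + 1)*(m^2 - 4*m - 5) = (m + 1)^2*(m - 5)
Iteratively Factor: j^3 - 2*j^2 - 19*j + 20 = (j + 4)*(j^2 - 6*j + 5) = (j - 1)*(j + 4)*(j - 5)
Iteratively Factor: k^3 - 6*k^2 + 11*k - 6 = (k - 2)*(k^2 - 4*k + 3) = (k - 2)*(k - 1)*(k - 3)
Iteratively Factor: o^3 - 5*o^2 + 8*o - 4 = (o - 2)*(o^2 - 3*o + 2) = (o - 2)*(o - 1)*(o - 2)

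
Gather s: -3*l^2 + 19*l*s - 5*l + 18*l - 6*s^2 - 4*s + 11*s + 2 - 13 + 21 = -3*l^2 + 13*l - 6*s^2 + s*(19*l + 7) + 10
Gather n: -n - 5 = -n - 5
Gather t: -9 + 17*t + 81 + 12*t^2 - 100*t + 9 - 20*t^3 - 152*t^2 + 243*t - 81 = -20*t^3 - 140*t^2 + 160*t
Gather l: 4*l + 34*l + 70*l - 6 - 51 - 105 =108*l - 162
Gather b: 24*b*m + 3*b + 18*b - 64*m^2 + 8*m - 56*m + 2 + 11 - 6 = b*(24*m + 21) - 64*m^2 - 48*m + 7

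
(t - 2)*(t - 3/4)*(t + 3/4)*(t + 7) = t^4 + 5*t^3 - 233*t^2/16 - 45*t/16 + 63/8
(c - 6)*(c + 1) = c^2 - 5*c - 6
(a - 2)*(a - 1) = a^2 - 3*a + 2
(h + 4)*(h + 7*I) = h^2 + 4*h + 7*I*h + 28*I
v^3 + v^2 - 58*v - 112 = (v - 8)*(v + 2)*(v + 7)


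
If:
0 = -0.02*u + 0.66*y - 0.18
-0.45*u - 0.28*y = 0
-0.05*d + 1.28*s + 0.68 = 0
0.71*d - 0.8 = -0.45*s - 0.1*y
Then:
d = 1.39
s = -0.48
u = -0.17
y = 0.27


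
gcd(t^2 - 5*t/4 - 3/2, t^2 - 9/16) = t + 3/4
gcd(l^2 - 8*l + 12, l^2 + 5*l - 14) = l - 2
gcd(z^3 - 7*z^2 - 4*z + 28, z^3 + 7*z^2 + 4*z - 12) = z + 2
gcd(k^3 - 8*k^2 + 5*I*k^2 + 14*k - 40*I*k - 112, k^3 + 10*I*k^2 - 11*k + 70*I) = k^2 + 5*I*k + 14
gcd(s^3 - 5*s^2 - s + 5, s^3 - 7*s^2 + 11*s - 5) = s^2 - 6*s + 5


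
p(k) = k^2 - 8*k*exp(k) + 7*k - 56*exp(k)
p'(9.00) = -1101994.41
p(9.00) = -1037050.74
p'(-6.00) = -5.04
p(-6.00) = -6.02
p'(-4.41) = -2.17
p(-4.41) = -11.67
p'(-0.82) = -19.94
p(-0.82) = -26.84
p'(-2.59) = -1.43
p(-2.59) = -14.07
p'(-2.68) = -1.28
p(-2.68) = -13.95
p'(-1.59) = -6.64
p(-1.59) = -17.43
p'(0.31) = -83.02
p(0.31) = -77.47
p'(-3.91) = -1.48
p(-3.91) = -12.58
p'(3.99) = -5169.96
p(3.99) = -4708.66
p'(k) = -8*k*exp(k) + 2*k - 64*exp(k) + 7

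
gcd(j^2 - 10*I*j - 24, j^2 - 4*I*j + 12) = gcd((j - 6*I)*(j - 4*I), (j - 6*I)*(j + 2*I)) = j - 6*I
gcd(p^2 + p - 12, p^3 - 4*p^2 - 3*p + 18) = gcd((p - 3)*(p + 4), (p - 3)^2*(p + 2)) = p - 3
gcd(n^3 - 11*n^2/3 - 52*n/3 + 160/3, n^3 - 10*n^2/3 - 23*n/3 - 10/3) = n - 5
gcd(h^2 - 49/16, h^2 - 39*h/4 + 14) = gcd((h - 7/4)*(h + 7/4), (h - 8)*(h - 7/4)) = h - 7/4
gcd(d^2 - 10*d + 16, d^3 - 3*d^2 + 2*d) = d - 2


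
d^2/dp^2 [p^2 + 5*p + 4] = 2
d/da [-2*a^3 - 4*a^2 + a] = -6*a^2 - 8*a + 1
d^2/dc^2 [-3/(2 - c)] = 6/(c - 2)^3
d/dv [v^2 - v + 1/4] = 2*v - 1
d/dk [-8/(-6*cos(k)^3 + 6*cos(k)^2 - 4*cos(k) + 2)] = 4*(9*cos(k)^2 - 6*cos(k) + 2)*sin(k)/(3*cos(k)^3 - 3*cos(k)^2 + 2*cos(k) - 1)^2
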